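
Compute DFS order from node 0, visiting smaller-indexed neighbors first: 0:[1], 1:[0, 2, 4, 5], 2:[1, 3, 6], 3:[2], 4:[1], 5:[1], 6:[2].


DFS stack-based: start with [0]
Visit order: [0, 1, 2, 3, 6, 4, 5]


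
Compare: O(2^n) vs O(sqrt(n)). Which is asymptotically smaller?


sublinear grows slower than exponential
O(sqrt(n)) is asymptotically smaller; O(2^n) grows faster


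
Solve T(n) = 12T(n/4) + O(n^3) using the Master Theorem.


a=12, b=4, c=3. log_4(12)=1.792 < c=3. Case 3: O(n^c) = O(n^3)
Complexity: O(n^3)


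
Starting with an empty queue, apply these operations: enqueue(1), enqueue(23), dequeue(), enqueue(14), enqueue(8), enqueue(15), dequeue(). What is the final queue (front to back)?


enqueue(1) -> [1]
enqueue(23) -> [1, 23]
dequeue() returns 1 -> [23]
enqueue(14) -> [23, 14]
enqueue(8) -> [23, 14, 8]
enqueue(15) -> [23, 14, 8, 15]
dequeue() returns 23 -> [14, 8, 15]
Final queue (front to back): [14, 8, 15]


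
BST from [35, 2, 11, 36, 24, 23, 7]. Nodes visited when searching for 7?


BST root = 35
Search for 7: compare at each node
Path: [35, 2, 11, 7]


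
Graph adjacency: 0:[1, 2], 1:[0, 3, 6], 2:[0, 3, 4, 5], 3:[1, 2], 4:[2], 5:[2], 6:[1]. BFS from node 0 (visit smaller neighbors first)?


BFS queue: start with [0]
Visit order: [0, 1, 2, 3, 6, 4, 5]


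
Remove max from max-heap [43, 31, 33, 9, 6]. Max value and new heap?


Max = 43
Replace root with last, heapify down
Resulting heap: [33, 31, 6, 9]


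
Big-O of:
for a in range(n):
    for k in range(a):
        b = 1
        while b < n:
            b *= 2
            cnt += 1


Per nesting level: O(n) * O(n) [triangular over a] * O(log n) = O(n^2 log n)
Complexity: O(n^2 log n)


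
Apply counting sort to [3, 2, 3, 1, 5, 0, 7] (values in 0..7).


Count array: [1, 1, 1, 2, 0, 1, 0, 1]
Reconstruct: [0, 1, 2, 3, 3, 5, 7]


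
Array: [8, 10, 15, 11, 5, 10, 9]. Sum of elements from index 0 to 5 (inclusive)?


Prefix sums: [0, 8, 18, 33, 44, 49, 59, 68]
Sum[0..5] = prefix[6] - prefix[0] = 59 - 0 = 59


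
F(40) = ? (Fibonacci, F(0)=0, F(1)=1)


F(n)=F(n-1)+F(n-2)
...F(38)=39088169, F(39)=63245986, F(40)=102334155


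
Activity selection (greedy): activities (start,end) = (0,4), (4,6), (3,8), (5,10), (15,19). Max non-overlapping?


Greedy: pick earliest-ending, then skip overlaps.
Selected (3 activities): [(0, 4), (4, 6), (15, 19)]


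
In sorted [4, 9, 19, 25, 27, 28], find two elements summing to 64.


Two pointers: lo=0, hi=5
No pair sums to 64


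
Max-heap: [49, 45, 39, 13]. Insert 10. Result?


Append 10: [49, 45, 39, 13, 10]
Bubble up: no swaps needed
Result: [49, 45, 39, 13, 10]


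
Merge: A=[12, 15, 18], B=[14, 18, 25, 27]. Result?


Compare heads, take smaller each step.
Merged: [12, 14, 15, 18, 18, 25, 27]


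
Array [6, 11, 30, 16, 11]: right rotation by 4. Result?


Right rotate by 4: [11, 30, 16, 11, 6]


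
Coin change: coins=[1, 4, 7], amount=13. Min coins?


dp[0]=0; dp[i]=1+min(dp[i-c] for c in coins)
...dp[8]=2, dp[9]=3, dp[10]=4, dp[11]=2, dp[12]=3, dp[13]=4
Minimum coins for 13 = 4


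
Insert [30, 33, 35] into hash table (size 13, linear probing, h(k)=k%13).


Insertions: 30->slot 4; 33->slot 7; 35->slot 9
Table: [None, None, None, None, 30, None, None, 33, None, 35, None, None, None]


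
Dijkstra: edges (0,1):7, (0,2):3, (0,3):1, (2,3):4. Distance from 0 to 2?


Dijkstra from 0:
Distances: {0: 0, 1: 7, 2: 3, 3: 1}
Shortest distance to 2 = 3, path = [0, 2]


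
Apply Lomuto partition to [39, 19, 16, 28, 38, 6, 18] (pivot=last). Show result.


Elements <= 18 go left of pivot.
Result: [16, 6, 18, 28, 38, 19, 39], pivot at index 2


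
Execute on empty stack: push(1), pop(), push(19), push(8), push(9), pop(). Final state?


push(1) -> [1]
pop() returns 1 -> []
push(19) -> [19]
push(8) -> [19, 8]
push(9) -> [19, 8, 9]
pop() returns 9 -> [19, 8]
Final stack (bottom to top): [19, 8]


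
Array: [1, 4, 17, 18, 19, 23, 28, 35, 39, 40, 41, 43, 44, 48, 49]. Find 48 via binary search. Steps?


Search for 48:
[0,14] mid=7 arr[7]=35
[8,14] mid=11 arr[11]=43
[12,14] mid=13 arr[13]=48
Total: 3 comparisons


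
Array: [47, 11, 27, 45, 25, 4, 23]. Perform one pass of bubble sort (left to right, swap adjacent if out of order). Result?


After one pass: [11, 27, 45, 25, 4, 23, 47]


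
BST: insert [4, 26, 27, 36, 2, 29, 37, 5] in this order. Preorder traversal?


Root = 4; build tree by BST insertion.
Preorder traversal: [4, 2, 26, 5, 27, 36, 29, 37]


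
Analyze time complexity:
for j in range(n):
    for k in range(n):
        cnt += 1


Per nesting level: O(n) * O(n) = O(n^2)
Complexity: O(n^2)


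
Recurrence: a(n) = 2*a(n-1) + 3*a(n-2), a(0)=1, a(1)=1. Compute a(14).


Build bottom-up:
...a(12)=265721, a(13)=797161, a(14)=2*797161+3*265721=2391485


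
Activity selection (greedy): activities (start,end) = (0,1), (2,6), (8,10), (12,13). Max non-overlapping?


Greedy: pick earliest-ending, then skip overlaps.
Selected (4 activities): [(0, 1), (2, 6), (8, 10), (12, 13)]


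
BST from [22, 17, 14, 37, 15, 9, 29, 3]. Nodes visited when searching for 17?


BST root = 22
Search for 17: compare at each node
Path: [22, 17]


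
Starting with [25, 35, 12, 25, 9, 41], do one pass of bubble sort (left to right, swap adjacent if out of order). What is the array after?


After one pass: [25, 12, 25, 9, 35, 41]


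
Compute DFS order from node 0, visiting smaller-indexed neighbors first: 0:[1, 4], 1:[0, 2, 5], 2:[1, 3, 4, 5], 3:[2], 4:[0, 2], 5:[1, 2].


DFS stack-based: start with [0]
Visit order: [0, 1, 2, 3, 4, 5]


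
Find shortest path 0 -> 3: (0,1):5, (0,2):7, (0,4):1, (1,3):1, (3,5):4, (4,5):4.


Dijkstra from 0:
Distances: {0: 0, 1: 5, 2: 7, 3: 6, 4: 1, 5: 5}
Shortest distance to 3 = 6, path = [0, 1, 3]


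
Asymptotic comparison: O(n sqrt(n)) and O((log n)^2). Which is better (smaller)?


polylogarithmic grows slower than n^1.5
O((log n)^2) is asymptotically smaller; O(n sqrt(n)) grows faster


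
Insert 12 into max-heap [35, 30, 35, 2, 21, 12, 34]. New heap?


Append 12: [35, 30, 35, 2, 21, 12, 34, 12]
Bubble up: swap idx 7(12) with idx 3(2)
Result: [35, 30, 35, 12, 21, 12, 34, 2]


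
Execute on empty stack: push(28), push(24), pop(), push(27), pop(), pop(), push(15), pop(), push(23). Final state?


push(28) -> [28]
push(24) -> [28, 24]
pop() returns 24 -> [28]
push(27) -> [28, 27]
pop() returns 27 -> [28]
pop() returns 28 -> []
push(15) -> [15]
pop() returns 15 -> []
push(23) -> [23]
Final stack (bottom to top): [23]


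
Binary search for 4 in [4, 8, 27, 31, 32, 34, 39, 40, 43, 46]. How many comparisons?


Search for 4:
[0,9] mid=4 arr[4]=32
[0,3] mid=1 arr[1]=8
[0,0] mid=0 arr[0]=4
Total: 3 comparisons


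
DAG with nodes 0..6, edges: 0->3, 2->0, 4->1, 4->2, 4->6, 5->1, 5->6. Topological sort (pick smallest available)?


Kahn's algorithm, process smallest node first
Order: [4, 2, 0, 3, 5, 1, 6]


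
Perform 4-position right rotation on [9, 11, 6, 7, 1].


Right rotate by 4: [11, 6, 7, 1, 9]


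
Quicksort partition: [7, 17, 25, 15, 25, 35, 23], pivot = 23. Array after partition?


Elements <= 23 go left of pivot.
Result: [7, 17, 15, 23, 25, 35, 25], pivot at index 3


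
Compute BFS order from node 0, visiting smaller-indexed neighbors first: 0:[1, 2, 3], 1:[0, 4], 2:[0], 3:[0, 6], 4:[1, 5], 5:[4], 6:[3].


BFS queue: start with [0]
Visit order: [0, 1, 2, 3, 4, 6, 5]


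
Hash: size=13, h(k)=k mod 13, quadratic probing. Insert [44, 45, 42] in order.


Insertions: 44->slot 5; 45->slot 6; 42->slot 3
Table: [None, None, None, 42, None, 44, 45, None, None, None, None, None, None]


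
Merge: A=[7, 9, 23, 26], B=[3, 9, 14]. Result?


Compare heads, take smaller each step.
Merged: [3, 7, 9, 9, 14, 23, 26]


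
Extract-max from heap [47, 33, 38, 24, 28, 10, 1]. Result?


Max = 47
Replace root with last, heapify down
Resulting heap: [38, 33, 10, 24, 28, 1]


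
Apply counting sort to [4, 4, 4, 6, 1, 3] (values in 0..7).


Count array: [0, 1, 0, 1, 3, 0, 1, 0]
Reconstruct: [1, 3, 4, 4, 4, 6]


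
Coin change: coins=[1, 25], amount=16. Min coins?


dp[0]=0; dp[i]=1+min(dp[i-c] for c in coins)
...dp[11]=11, dp[12]=12, dp[13]=13, dp[14]=14, dp[15]=15, dp[16]=16
Minimum coins for 16 = 16


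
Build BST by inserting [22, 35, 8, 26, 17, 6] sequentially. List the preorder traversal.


Root = 22; build tree by BST insertion.
Preorder traversal: [22, 8, 6, 17, 35, 26]


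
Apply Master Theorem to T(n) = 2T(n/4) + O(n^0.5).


a=2, b=4, c=0.5. log_4(2)=0.5 = c=0.5. Case 2: O(n^c log n) = O(sqrt(n) log n)
Complexity: O(sqrt(n) log n)


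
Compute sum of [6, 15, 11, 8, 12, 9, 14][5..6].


Prefix sums: [0, 6, 21, 32, 40, 52, 61, 75]
Sum[5..6] = prefix[7] - prefix[5] = 75 - 52 = 23


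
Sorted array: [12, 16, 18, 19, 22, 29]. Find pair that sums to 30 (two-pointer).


Two pointers: lo=0, hi=5
Found pair: (12, 18) summing to 30


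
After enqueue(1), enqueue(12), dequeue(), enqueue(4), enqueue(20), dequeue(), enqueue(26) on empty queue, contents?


enqueue(1) -> [1]
enqueue(12) -> [1, 12]
dequeue() returns 1 -> [12]
enqueue(4) -> [12, 4]
enqueue(20) -> [12, 4, 20]
dequeue() returns 12 -> [4, 20]
enqueue(26) -> [4, 20, 26]
Final queue (front to back): [4, 20, 26]


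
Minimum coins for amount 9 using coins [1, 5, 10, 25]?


dp[0]=0; dp[i]=1+min(dp[i-c] for c in coins)
...dp[4]=4, dp[5]=1, dp[6]=2, dp[7]=3, dp[8]=4, dp[9]=5
Minimum coins for 9 = 5


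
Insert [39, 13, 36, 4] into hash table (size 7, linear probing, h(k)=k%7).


Insertions: 39->slot 4; 13->slot 6; 36->slot 1; 4->slot 5
Table: [None, 36, None, None, 39, 4, 13]


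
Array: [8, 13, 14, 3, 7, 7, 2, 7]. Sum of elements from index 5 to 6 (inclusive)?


Prefix sums: [0, 8, 21, 35, 38, 45, 52, 54, 61]
Sum[5..6] = prefix[7] - prefix[5] = 54 - 45 = 9


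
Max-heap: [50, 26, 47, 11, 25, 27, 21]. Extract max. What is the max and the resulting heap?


Max = 50
Replace root with last, heapify down
Resulting heap: [47, 26, 27, 11, 25, 21]


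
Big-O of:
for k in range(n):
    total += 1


Per nesting level: O(n) = O(n)
Complexity: O(n)


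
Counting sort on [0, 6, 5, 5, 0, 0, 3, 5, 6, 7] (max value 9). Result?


Count array: [3, 0, 0, 1, 0, 3, 2, 1, 0, 0]
Reconstruct: [0, 0, 0, 3, 5, 5, 5, 6, 6, 7]


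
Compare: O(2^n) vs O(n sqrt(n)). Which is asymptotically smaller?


n^1.5 grows slower than exponential
O(n sqrt(n)) is asymptotically smaller; O(2^n) grows faster


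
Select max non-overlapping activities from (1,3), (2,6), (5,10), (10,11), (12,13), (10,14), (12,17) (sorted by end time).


Greedy: pick earliest-ending, then skip overlaps.
Selected (4 activities): [(1, 3), (5, 10), (10, 11), (12, 13)]


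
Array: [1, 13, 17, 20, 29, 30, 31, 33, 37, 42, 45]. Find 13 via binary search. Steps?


Search for 13:
[0,10] mid=5 arr[5]=30
[0,4] mid=2 arr[2]=17
[0,1] mid=0 arr[0]=1
[1,1] mid=1 arr[1]=13
Total: 4 comparisons


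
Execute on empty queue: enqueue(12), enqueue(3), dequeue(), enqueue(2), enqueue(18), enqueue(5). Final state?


enqueue(12) -> [12]
enqueue(3) -> [12, 3]
dequeue() returns 12 -> [3]
enqueue(2) -> [3, 2]
enqueue(18) -> [3, 2, 18]
enqueue(5) -> [3, 2, 18, 5]
Final queue (front to back): [3, 2, 18, 5]


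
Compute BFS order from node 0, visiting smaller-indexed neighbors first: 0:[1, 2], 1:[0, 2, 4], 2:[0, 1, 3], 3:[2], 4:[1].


BFS queue: start with [0]
Visit order: [0, 1, 2, 4, 3]


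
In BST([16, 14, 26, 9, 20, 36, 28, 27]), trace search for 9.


BST root = 16
Search for 9: compare at each node
Path: [16, 14, 9]


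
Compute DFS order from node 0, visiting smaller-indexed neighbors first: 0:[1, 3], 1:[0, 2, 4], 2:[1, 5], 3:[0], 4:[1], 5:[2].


DFS stack-based: start with [0]
Visit order: [0, 1, 2, 5, 4, 3]


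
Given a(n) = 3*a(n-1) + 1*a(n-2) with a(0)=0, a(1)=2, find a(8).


Build bottom-up:
...a(6)=720, a(7)=2378, a(8)=3*2378+1*720=7854


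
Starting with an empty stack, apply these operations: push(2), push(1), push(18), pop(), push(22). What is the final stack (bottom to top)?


push(2) -> [2]
push(1) -> [2, 1]
push(18) -> [2, 1, 18]
pop() returns 18 -> [2, 1]
push(22) -> [2, 1, 22]
Final stack (bottom to top): [2, 1, 22]


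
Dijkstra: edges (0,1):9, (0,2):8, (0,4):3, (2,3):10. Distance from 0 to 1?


Dijkstra from 0:
Distances: {0: 0, 1: 9, 2: 8, 3: 18, 4: 3}
Shortest distance to 1 = 9, path = [0, 1]


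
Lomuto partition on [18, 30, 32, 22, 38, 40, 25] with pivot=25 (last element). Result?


Elements <= 25 go left of pivot.
Result: [18, 22, 25, 30, 38, 40, 32], pivot at index 2


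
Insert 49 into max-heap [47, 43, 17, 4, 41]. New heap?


Append 49: [47, 43, 17, 4, 41, 49]
Bubble up: swap idx 5(49) with idx 2(17); swap idx 2(49) with idx 0(47)
Result: [49, 43, 47, 4, 41, 17]


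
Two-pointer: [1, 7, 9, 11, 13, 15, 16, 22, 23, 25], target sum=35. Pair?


Two pointers: lo=0, hi=9
Found pair: (13, 22) summing to 35


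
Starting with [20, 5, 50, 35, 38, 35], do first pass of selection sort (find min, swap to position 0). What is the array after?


After one pass: [5, 20, 50, 35, 38, 35]


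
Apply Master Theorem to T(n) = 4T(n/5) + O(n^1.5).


a=4, b=5, c=1.5. log_5(4)=0.861 < c=1.5. Case 3: O(n^c) = O(n^1.500)
Complexity: O(n^1.500)


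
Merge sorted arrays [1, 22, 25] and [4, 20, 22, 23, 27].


Compare heads, take smaller each step.
Merged: [1, 4, 20, 22, 22, 23, 25, 27]


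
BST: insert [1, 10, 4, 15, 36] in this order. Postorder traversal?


Root = 1; build tree by BST insertion.
Postorder traversal: [4, 36, 15, 10, 1]


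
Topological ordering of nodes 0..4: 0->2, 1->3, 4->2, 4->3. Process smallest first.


Kahn's algorithm, process smallest node first
Order: [0, 1, 4, 2, 3]


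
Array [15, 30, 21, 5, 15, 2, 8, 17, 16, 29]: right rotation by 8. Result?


Right rotate by 8: [21, 5, 15, 2, 8, 17, 16, 29, 15, 30]


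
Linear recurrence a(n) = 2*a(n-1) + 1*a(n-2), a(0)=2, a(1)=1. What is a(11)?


Build bottom-up:
...a(9)=1801, a(10)=4348, a(11)=2*4348+1*1801=10497


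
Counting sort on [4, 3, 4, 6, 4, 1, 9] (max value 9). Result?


Count array: [0, 1, 0, 1, 3, 0, 1, 0, 0, 1]
Reconstruct: [1, 3, 4, 4, 4, 6, 9]


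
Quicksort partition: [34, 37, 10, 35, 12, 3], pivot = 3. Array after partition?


Elements <= 3 go left of pivot.
Result: [3, 37, 10, 35, 12, 34], pivot at index 0


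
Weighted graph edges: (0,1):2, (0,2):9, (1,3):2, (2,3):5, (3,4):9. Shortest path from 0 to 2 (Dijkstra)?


Dijkstra from 0:
Distances: {0: 0, 1: 2, 2: 9, 3: 4, 4: 13}
Shortest distance to 2 = 9, path = [0, 2]


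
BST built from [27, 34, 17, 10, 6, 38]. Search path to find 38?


BST root = 27
Search for 38: compare at each node
Path: [27, 34, 38]


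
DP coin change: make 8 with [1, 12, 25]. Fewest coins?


dp[0]=0; dp[i]=1+min(dp[i-c] for c in coins)
...dp[3]=3, dp[4]=4, dp[5]=5, dp[6]=6, dp[7]=7, dp[8]=8
Minimum coins for 8 = 8


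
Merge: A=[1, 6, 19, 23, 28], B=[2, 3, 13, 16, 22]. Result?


Compare heads, take smaller each step.
Merged: [1, 2, 3, 6, 13, 16, 19, 22, 23, 28]


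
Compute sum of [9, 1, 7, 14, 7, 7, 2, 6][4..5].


Prefix sums: [0, 9, 10, 17, 31, 38, 45, 47, 53]
Sum[4..5] = prefix[6] - prefix[4] = 45 - 31 = 14


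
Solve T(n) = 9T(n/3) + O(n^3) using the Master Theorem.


a=9, b=3, c=3. log_3(9)=2 < c=3. Case 3: O(n^c) = O(n^3)
Complexity: O(n^3)


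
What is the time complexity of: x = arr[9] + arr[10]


Analysis: constant-time operation, no loop
Complexity: O(1)


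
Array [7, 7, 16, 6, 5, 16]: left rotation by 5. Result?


Left rotate by 5: [16, 7, 7, 16, 6, 5]


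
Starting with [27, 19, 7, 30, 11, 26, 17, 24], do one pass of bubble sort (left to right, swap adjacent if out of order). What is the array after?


After one pass: [19, 7, 27, 11, 26, 17, 24, 30]


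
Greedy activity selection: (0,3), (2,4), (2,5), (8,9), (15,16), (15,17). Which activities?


Greedy: pick earliest-ending, then skip overlaps.
Selected (3 activities): [(0, 3), (8, 9), (15, 16)]


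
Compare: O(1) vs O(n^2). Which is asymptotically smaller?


constant grows slower than quadratic
O(1) is asymptotically smaller; O(n^2) grows faster


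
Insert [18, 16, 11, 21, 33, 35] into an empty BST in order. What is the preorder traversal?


Root = 18; build tree by BST insertion.
Preorder traversal: [18, 16, 11, 21, 33, 35]


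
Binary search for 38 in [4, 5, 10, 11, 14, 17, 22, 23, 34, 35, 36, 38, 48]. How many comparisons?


Search for 38:
[0,12] mid=6 arr[6]=22
[7,12] mid=9 arr[9]=35
[10,12] mid=11 arr[11]=38
Total: 3 comparisons


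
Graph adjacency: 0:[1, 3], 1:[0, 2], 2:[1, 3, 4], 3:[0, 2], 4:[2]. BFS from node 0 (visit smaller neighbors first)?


BFS queue: start with [0]
Visit order: [0, 1, 3, 2, 4]


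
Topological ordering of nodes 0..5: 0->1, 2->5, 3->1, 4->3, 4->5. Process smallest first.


Kahn's algorithm, process smallest node first
Order: [0, 2, 4, 3, 1, 5]


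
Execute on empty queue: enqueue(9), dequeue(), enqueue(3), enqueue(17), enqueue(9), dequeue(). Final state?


enqueue(9) -> [9]
dequeue() returns 9 -> []
enqueue(3) -> [3]
enqueue(17) -> [3, 17]
enqueue(9) -> [3, 17, 9]
dequeue() returns 3 -> [17, 9]
Final queue (front to back): [17, 9]


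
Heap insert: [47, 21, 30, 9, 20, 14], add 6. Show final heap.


Append 6: [47, 21, 30, 9, 20, 14, 6]
Bubble up: no swaps needed
Result: [47, 21, 30, 9, 20, 14, 6]


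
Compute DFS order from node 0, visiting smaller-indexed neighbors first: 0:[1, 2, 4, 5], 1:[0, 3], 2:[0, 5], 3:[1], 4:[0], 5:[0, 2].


DFS stack-based: start with [0]
Visit order: [0, 1, 3, 2, 5, 4]


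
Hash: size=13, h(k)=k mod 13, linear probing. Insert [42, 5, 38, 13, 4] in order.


Insertions: 42->slot 3; 5->slot 5; 38->slot 12; 13->slot 0; 4->slot 4
Table: [13, None, None, 42, 4, 5, None, None, None, None, None, None, 38]


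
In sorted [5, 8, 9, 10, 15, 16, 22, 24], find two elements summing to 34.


Two pointers: lo=0, hi=7
Found pair: (10, 24) summing to 34


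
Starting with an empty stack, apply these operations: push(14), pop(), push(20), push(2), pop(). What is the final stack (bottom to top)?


push(14) -> [14]
pop() returns 14 -> []
push(20) -> [20]
push(2) -> [20, 2]
pop() returns 2 -> [20]
Final stack (bottom to top): [20]


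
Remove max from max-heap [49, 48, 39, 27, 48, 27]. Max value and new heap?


Max = 49
Replace root with last, heapify down
Resulting heap: [48, 48, 39, 27, 27]


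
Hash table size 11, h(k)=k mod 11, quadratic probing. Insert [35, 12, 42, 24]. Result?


Insertions: 35->slot 2; 12->slot 1; 42->slot 9; 24->slot 3
Table: [None, 12, 35, 24, None, None, None, None, None, 42, None]


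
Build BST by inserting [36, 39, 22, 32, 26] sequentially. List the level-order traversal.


Root = 36; build tree by BST insertion.
Level-Order traversal: [36, 22, 39, 32, 26]


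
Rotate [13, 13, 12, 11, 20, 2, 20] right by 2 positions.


Right rotate by 2: [2, 20, 13, 13, 12, 11, 20]


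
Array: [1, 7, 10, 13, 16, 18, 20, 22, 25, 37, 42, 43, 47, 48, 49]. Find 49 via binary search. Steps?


Search for 49:
[0,14] mid=7 arr[7]=22
[8,14] mid=11 arr[11]=43
[12,14] mid=13 arr[13]=48
[14,14] mid=14 arr[14]=49
Total: 4 comparisons


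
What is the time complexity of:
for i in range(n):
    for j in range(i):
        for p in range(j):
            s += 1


Per nesting level: O(n) * O(n) [triangular over i] * O(n) [triangular over j] = O(n^3)
Complexity: O(n^3)


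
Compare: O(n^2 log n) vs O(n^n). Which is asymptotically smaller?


n^2 log n grows slower than n^n
O(n^2 log n) is asymptotically smaller; O(n^n) grows faster


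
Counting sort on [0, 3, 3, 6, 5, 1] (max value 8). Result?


Count array: [1, 1, 0, 2, 0, 1, 1, 0, 0]
Reconstruct: [0, 1, 3, 3, 5, 6]


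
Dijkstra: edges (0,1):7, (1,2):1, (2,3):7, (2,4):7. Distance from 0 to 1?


Dijkstra from 0:
Distances: {0: 0, 1: 7, 2: 8, 3: 15, 4: 15}
Shortest distance to 1 = 7, path = [0, 1]


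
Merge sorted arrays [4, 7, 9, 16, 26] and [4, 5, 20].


Compare heads, take smaller each step.
Merged: [4, 4, 5, 7, 9, 16, 20, 26]


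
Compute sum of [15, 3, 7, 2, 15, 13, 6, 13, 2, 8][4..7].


Prefix sums: [0, 15, 18, 25, 27, 42, 55, 61, 74, 76, 84]
Sum[4..7] = prefix[8] - prefix[4] = 74 - 27 = 47


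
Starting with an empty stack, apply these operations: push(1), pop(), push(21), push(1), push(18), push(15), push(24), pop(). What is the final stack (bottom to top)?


push(1) -> [1]
pop() returns 1 -> []
push(21) -> [21]
push(1) -> [21, 1]
push(18) -> [21, 1, 18]
push(15) -> [21, 1, 18, 15]
push(24) -> [21, 1, 18, 15, 24]
pop() returns 24 -> [21, 1, 18, 15]
Final stack (bottom to top): [21, 1, 18, 15]


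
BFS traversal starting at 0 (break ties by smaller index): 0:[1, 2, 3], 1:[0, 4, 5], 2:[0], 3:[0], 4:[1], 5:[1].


BFS queue: start with [0]
Visit order: [0, 1, 2, 3, 4, 5]


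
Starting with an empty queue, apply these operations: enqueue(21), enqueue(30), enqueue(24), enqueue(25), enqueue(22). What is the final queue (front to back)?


enqueue(21) -> [21]
enqueue(30) -> [21, 30]
enqueue(24) -> [21, 30, 24]
enqueue(25) -> [21, 30, 24, 25]
enqueue(22) -> [21, 30, 24, 25, 22]
Final queue (front to back): [21, 30, 24, 25, 22]


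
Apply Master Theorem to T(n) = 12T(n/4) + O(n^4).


a=12, b=4, c=4. log_4(12)=1.792 < c=4. Case 3: O(n^c) = O(n^4)
Complexity: O(n^4)


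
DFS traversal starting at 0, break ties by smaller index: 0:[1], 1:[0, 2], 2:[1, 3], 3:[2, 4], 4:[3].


DFS stack-based: start with [0]
Visit order: [0, 1, 2, 3, 4]


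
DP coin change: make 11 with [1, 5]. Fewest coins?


dp[0]=0; dp[i]=1+min(dp[i-c] for c in coins)
...dp[6]=2, dp[7]=3, dp[8]=4, dp[9]=5, dp[10]=2, dp[11]=3
Minimum coins for 11 = 3


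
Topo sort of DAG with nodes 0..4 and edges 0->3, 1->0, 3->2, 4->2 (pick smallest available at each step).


Kahn's algorithm, process smallest node first
Order: [1, 0, 3, 4, 2]


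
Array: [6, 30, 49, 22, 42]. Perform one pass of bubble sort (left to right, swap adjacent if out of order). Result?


After one pass: [6, 30, 22, 42, 49]


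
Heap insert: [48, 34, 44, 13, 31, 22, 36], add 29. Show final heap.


Append 29: [48, 34, 44, 13, 31, 22, 36, 29]
Bubble up: swap idx 7(29) with idx 3(13)
Result: [48, 34, 44, 29, 31, 22, 36, 13]


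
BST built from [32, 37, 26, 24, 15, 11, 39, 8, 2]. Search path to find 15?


BST root = 32
Search for 15: compare at each node
Path: [32, 26, 24, 15]


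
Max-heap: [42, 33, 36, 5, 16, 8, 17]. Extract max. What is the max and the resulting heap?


Max = 42
Replace root with last, heapify down
Resulting heap: [36, 33, 17, 5, 16, 8]


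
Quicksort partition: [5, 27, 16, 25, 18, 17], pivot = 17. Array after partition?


Elements <= 17 go left of pivot.
Result: [5, 16, 17, 25, 18, 27], pivot at index 2


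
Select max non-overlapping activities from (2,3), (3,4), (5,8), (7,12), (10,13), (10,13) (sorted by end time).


Greedy: pick earliest-ending, then skip overlaps.
Selected (4 activities): [(2, 3), (3, 4), (5, 8), (10, 13)]


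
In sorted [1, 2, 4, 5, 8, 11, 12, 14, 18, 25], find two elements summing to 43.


Two pointers: lo=0, hi=9
Found pair: (18, 25) summing to 43


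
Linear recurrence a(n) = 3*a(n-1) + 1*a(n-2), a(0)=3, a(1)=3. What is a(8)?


Build bottom-up:
...a(6)=1407, a(7)=4647, a(8)=3*4647+1*1407=15348


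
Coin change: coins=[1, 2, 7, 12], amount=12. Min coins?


dp[0]=0; dp[i]=1+min(dp[i-c] for c in coins)
...dp[7]=1, dp[8]=2, dp[9]=2, dp[10]=3, dp[11]=3, dp[12]=1
Minimum coins for 12 = 1


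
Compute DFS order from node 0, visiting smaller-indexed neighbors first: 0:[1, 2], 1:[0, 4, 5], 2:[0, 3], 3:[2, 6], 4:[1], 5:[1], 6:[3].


DFS stack-based: start with [0]
Visit order: [0, 1, 4, 5, 2, 3, 6]


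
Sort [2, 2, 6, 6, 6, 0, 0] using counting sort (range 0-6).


Count array: [2, 0, 2, 0, 0, 0, 3]
Reconstruct: [0, 0, 2, 2, 6, 6, 6]


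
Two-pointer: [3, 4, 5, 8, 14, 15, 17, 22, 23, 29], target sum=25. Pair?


Two pointers: lo=0, hi=9
Found pair: (3, 22) summing to 25


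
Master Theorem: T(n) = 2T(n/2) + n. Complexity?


a=2, b=2, c=1. log_2(2)=1 = c=1. Case 2: O(n^c log n) = O(n log n)
Complexity: O(n log n)


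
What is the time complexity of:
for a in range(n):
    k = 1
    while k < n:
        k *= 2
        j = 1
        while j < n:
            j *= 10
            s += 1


Per nesting level: O(n) * O(log n) * O(log n) = O(n (log n)^2)
Complexity: O(n (log n)^2)


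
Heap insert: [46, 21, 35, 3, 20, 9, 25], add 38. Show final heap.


Append 38: [46, 21, 35, 3, 20, 9, 25, 38]
Bubble up: swap idx 7(38) with idx 3(3); swap idx 3(38) with idx 1(21)
Result: [46, 38, 35, 21, 20, 9, 25, 3]


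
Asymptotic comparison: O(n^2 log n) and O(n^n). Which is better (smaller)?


n^2 log n grows slower than n^n
O(n^2 log n) is asymptotically smaller; O(n^n) grows faster


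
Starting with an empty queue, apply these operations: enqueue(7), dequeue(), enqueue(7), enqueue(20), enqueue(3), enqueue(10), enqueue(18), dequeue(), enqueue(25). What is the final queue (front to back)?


enqueue(7) -> [7]
dequeue() returns 7 -> []
enqueue(7) -> [7]
enqueue(20) -> [7, 20]
enqueue(3) -> [7, 20, 3]
enqueue(10) -> [7, 20, 3, 10]
enqueue(18) -> [7, 20, 3, 10, 18]
dequeue() returns 7 -> [20, 3, 10, 18]
enqueue(25) -> [20, 3, 10, 18, 25]
Final queue (front to back): [20, 3, 10, 18, 25]


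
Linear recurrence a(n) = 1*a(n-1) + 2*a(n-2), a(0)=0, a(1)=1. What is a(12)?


Build bottom-up:
...a(10)=341, a(11)=683, a(12)=1*683+2*341=1365


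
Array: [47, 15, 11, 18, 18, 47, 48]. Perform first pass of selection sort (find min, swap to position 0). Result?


After one pass: [11, 15, 47, 18, 18, 47, 48]


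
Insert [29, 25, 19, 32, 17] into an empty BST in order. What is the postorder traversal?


Root = 29; build tree by BST insertion.
Postorder traversal: [17, 19, 25, 32, 29]


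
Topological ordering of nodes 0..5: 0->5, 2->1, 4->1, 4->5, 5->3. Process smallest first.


Kahn's algorithm, process smallest node first
Order: [0, 2, 4, 1, 5, 3]


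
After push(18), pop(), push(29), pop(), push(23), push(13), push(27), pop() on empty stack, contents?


push(18) -> [18]
pop() returns 18 -> []
push(29) -> [29]
pop() returns 29 -> []
push(23) -> [23]
push(13) -> [23, 13]
push(27) -> [23, 13, 27]
pop() returns 27 -> [23, 13]
Final stack (bottom to top): [23, 13]


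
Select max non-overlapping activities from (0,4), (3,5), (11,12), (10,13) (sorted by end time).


Greedy: pick earliest-ending, then skip overlaps.
Selected (2 activities): [(0, 4), (11, 12)]


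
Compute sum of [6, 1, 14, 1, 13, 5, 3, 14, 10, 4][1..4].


Prefix sums: [0, 6, 7, 21, 22, 35, 40, 43, 57, 67, 71]
Sum[1..4] = prefix[5] - prefix[1] = 35 - 6 = 29


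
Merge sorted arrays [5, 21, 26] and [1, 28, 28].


Compare heads, take smaller each step.
Merged: [1, 5, 21, 26, 28, 28]


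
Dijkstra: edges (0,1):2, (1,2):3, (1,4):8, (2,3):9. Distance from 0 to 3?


Dijkstra from 0:
Distances: {0: 0, 1: 2, 2: 5, 3: 14, 4: 10}
Shortest distance to 3 = 14, path = [0, 1, 2, 3]


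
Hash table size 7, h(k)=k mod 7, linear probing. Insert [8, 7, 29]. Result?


Insertions: 8->slot 1; 7->slot 0; 29->slot 2
Table: [7, 8, 29, None, None, None, None]


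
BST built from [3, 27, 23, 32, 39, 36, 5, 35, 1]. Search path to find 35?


BST root = 3
Search for 35: compare at each node
Path: [3, 27, 32, 39, 36, 35]


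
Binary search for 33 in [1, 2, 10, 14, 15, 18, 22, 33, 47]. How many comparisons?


Search for 33:
[0,8] mid=4 arr[4]=15
[5,8] mid=6 arr[6]=22
[7,8] mid=7 arr[7]=33
Total: 3 comparisons


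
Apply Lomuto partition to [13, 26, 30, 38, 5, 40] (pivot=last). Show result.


Elements <= 40 go left of pivot.
Result: [13, 26, 30, 38, 5, 40], pivot at index 5


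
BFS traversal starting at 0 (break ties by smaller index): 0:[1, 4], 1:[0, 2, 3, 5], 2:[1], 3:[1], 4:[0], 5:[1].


BFS queue: start with [0]
Visit order: [0, 1, 4, 2, 3, 5]


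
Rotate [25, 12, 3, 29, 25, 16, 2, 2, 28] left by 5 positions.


Left rotate by 5: [16, 2, 2, 28, 25, 12, 3, 29, 25]


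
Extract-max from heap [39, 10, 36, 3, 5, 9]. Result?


Max = 39
Replace root with last, heapify down
Resulting heap: [36, 10, 9, 3, 5]


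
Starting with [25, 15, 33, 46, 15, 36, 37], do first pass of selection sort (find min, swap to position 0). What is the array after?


After one pass: [15, 25, 33, 46, 15, 36, 37]


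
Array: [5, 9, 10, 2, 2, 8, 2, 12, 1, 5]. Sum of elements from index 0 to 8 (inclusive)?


Prefix sums: [0, 5, 14, 24, 26, 28, 36, 38, 50, 51, 56]
Sum[0..8] = prefix[9] - prefix[0] = 51 - 0 = 51


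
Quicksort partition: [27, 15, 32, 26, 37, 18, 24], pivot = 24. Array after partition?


Elements <= 24 go left of pivot.
Result: [15, 18, 24, 26, 37, 27, 32], pivot at index 2


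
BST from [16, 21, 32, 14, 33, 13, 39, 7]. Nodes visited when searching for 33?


BST root = 16
Search for 33: compare at each node
Path: [16, 21, 32, 33]


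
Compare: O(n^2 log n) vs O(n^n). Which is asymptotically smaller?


n^2 log n grows slower than n^n
O(n^2 log n) is asymptotically smaller; O(n^n) grows faster


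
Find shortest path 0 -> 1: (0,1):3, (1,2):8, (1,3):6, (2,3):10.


Dijkstra from 0:
Distances: {0: 0, 1: 3, 2: 11, 3: 9}
Shortest distance to 1 = 3, path = [0, 1]


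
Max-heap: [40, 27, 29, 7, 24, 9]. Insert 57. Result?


Append 57: [40, 27, 29, 7, 24, 9, 57]
Bubble up: swap idx 6(57) with idx 2(29); swap idx 2(57) with idx 0(40)
Result: [57, 27, 40, 7, 24, 9, 29]


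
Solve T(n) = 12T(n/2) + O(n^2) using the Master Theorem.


a=12, b=2, c=2. log_2(12)=3.585 > c=2. Case 1: O(n^log_b(a)) = O(n^3.585)
Complexity: O(n^3.585)


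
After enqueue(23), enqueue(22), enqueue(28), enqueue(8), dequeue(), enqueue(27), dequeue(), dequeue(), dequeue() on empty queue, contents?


enqueue(23) -> [23]
enqueue(22) -> [23, 22]
enqueue(28) -> [23, 22, 28]
enqueue(8) -> [23, 22, 28, 8]
dequeue() returns 23 -> [22, 28, 8]
enqueue(27) -> [22, 28, 8, 27]
dequeue() returns 22 -> [28, 8, 27]
dequeue() returns 28 -> [8, 27]
dequeue() returns 8 -> [27]
Final queue (front to back): [27]


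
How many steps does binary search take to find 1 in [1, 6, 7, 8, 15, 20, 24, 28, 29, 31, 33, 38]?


Search for 1:
[0,11] mid=5 arr[5]=20
[0,4] mid=2 arr[2]=7
[0,1] mid=0 arr[0]=1
Total: 3 comparisons


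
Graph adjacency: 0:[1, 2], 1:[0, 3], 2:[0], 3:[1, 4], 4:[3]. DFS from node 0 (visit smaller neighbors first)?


DFS stack-based: start with [0]
Visit order: [0, 1, 3, 4, 2]


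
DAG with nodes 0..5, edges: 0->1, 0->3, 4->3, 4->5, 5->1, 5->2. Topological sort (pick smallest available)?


Kahn's algorithm, process smallest node first
Order: [0, 4, 3, 5, 1, 2]


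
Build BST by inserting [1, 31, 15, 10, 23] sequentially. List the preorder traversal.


Root = 1; build tree by BST insertion.
Preorder traversal: [1, 31, 15, 10, 23]


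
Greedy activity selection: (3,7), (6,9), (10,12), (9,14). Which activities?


Greedy: pick earliest-ending, then skip overlaps.
Selected (2 activities): [(3, 7), (10, 12)]


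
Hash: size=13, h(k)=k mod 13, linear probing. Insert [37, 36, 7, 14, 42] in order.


Insertions: 37->slot 11; 36->slot 10; 7->slot 7; 14->slot 1; 42->slot 3
Table: [None, 14, None, 42, None, None, None, 7, None, None, 36, 37, None]


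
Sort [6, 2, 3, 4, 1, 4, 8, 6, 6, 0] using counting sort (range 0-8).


Count array: [1, 1, 1, 1, 2, 0, 3, 0, 1]
Reconstruct: [0, 1, 2, 3, 4, 4, 6, 6, 6, 8]


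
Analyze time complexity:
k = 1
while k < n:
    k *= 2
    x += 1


Per nesting level: O(log n) = O(log n)
Complexity: O(log n)


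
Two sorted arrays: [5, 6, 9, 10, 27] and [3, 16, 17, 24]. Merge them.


Compare heads, take smaller each step.
Merged: [3, 5, 6, 9, 10, 16, 17, 24, 27]


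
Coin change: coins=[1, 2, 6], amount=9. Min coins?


dp[0]=0; dp[i]=1+min(dp[i-c] for c in coins)
...dp[4]=2, dp[5]=3, dp[6]=1, dp[7]=2, dp[8]=2, dp[9]=3
Minimum coins for 9 = 3


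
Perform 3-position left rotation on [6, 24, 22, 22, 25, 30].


Left rotate by 3: [22, 25, 30, 6, 24, 22]


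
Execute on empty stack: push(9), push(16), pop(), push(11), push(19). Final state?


push(9) -> [9]
push(16) -> [9, 16]
pop() returns 16 -> [9]
push(11) -> [9, 11]
push(19) -> [9, 11, 19]
Final stack (bottom to top): [9, 11, 19]


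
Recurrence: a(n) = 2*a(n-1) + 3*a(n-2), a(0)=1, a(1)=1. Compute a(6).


Build bottom-up:
...a(4)=41, a(5)=121, a(6)=2*121+3*41=365


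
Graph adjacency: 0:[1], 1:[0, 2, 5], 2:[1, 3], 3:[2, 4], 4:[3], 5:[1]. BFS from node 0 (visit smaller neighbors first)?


BFS queue: start with [0]
Visit order: [0, 1, 2, 5, 3, 4]


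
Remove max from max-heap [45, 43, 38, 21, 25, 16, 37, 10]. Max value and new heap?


Max = 45
Replace root with last, heapify down
Resulting heap: [43, 25, 38, 21, 10, 16, 37]


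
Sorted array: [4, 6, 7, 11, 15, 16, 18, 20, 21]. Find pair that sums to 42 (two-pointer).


Two pointers: lo=0, hi=8
No pair sums to 42


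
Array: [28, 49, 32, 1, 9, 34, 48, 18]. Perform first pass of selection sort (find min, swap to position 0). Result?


After one pass: [1, 49, 32, 28, 9, 34, 48, 18]


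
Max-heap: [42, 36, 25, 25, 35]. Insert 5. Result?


Append 5: [42, 36, 25, 25, 35, 5]
Bubble up: no swaps needed
Result: [42, 36, 25, 25, 35, 5]


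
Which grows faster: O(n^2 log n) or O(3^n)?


n^2 log n grows slower than exponential (base 3)
O(n^2 log n) is asymptotically smaller; O(3^n) grows faster


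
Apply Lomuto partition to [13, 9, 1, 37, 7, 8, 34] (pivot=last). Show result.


Elements <= 34 go left of pivot.
Result: [13, 9, 1, 7, 8, 34, 37], pivot at index 5


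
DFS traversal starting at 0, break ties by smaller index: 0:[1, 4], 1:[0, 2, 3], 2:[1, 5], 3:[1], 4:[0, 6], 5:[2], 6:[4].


DFS stack-based: start with [0]
Visit order: [0, 1, 2, 5, 3, 4, 6]


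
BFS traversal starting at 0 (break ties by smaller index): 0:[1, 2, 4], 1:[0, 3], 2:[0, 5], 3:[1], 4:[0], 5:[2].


BFS queue: start with [0]
Visit order: [0, 1, 2, 4, 3, 5]


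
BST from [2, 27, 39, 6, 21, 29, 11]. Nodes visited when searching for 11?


BST root = 2
Search for 11: compare at each node
Path: [2, 27, 6, 21, 11]


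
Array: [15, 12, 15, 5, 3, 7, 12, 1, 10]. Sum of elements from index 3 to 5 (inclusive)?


Prefix sums: [0, 15, 27, 42, 47, 50, 57, 69, 70, 80]
Sum[3..5] = prefix[6] - prefix[3] = 57 - 42 = 15


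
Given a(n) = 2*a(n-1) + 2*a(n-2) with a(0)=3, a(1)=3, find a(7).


Build bottom-up:
...a(5)=228, a(6)=624, a(7)=2*624+2*228=1704


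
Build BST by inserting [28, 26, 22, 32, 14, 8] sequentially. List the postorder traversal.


Root = 28; build tree by BST insertion.
Postorder traversal: [8, 14, 22, 26, 32, 28]


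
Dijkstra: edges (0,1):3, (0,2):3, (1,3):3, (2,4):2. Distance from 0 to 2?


Dijkstra from 0:
Distances: {0: 0, 1: 3, 2: 3, 3: 6, 4: 5}
Shortest distance to 2 = 3, path = [0, 2]


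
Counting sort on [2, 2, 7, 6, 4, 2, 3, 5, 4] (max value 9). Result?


Count array: [0, 0, 3, 1, 2, 1, 1, 1, 0, 0]
Reconstruct: [2, 2, 2, 3, 4, 4, 5, 6, 7]


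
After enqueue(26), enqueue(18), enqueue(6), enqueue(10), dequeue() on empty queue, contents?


enqueue(26) -> [26]
enqueue(18) -> [26, 18]
enqueue(6) -> [26, 18, 6]
enqueue(10) -> [26, 18, 6, 10]
dequeue() returns 26 -> [18, 6, 10]
Final queue (front to back): [18, 6, 10]


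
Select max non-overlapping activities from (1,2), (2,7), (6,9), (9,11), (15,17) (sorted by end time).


Greedy: pick earliest-ending, then skip overlaps.
Selected (4 activities): [(1, 2), (2, 7), (9, 11), (15, 17)]


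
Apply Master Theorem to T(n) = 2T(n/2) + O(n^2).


a=2, b=2, c=2. log_2(2)=1 < c=2. Case 3: O(n^c) = O(n^2)
Complexity: O(n^2)


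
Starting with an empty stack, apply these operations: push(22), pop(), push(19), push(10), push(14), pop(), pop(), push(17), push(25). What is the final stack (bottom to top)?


push(22) -> [22]
pop() returns 22 -> []
push(19) -> [19]
push(10) -> [19, 10]
push(14) -> [19, 10, 14]
pop() returns 14 -> [19, 10]
pop() returns 10 -> [19]
push(17) -> [19, 17]
push(25) -> [19, 17, 25]
Final stack (bottom to top): [19, 17, 25]


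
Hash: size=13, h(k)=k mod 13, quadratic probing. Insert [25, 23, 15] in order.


Insertions: 25->slot 12; 23->slot 10; 15->slot 2
Table: [None, None, 15, None, None, None, None, None, None, None, 23, None, 25]


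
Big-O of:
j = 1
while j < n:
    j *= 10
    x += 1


Per nesting level: O(log n) = O(log n)
Complexity: O(log n)


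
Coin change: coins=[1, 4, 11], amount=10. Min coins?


dp[0]=0; dp[i]=1+min(dp[i-c] for c in coins)
...dp[5]=2, dp[6]=3, dp[7]=4, dp[8]=2, dp[9]=3, dp[10]=4
Minimum coins for 10 = 4


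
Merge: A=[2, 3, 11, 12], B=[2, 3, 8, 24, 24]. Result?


Compare heads, take smaller each step.
Merged: [2, 2, 3, 3, 8, 11, 12, 24, 24]


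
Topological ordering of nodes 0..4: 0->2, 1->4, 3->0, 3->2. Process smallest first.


Kahn's algorithm, process smallest node first
Order: [1, 3, 0, 2, 4]


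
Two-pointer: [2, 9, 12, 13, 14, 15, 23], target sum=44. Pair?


Two pointers: lo=0, hi=6
No pair sums to 44


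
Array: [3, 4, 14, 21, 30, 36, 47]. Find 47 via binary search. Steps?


Search for 47:
[0,6] mid=3 arr[3]=21
[4,6] mid=5 arr[5]=36
[6,6] mid=6 arr[6]=47
Total: 3 comparisons


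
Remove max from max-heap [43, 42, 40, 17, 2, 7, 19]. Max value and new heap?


Max = 43
Replace root with last, heapify down
Resulting heap: [42, 19, 40, 17, 2, 7]


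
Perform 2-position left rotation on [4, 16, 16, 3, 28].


Left rotate by 2: [16, 3, 28, 4, 16]


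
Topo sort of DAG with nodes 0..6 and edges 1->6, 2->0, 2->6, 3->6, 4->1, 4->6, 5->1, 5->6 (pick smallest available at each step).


Kahn's algorithm, process smallest node first
Order: [2, 0, 3, 4, 5, 1, 6]


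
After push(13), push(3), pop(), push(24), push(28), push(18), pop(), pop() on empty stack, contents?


push(13) -> [13]
push(3) -> [13, 3]
pop() returns 3 -> [13]
push(24) -> [13, 24]
push(28) -> [13, 24, 28]
push(18) -> [13, 24, 28, 18]
pop() returns 18 -> [13, 24, 28]
pop() returns 28 -> [13, 24]
Final stack (bottom to top): [13, 24]


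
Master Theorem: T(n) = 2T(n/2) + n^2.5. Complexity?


a=2, b=2, c=2.5. log_2(2)=1 < c=2.5. Case 3: O(n^c) = O(n^2.500)
Complexity: O(n^2.500)


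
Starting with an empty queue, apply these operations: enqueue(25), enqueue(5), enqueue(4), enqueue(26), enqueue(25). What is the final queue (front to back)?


enqueue(25) -> [25]
enqueue(5) -> [25, 5]
enqueue(4) -> [25, 5, 4]
enqueue(26) -> [25, 5, 4, 26]
enqueue(25) -> [25, 5, 4, 26, 25]
Final queue (front to back): [25, 5, 4, 26, 25]


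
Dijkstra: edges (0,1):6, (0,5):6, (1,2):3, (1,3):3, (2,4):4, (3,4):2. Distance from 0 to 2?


Dijkstra from 0:
Distances: {0: 0, 1: 6, 2: 9, 3: 9, 4: 11, 5: 6}
Shortest distance to 2 = 9, path = [0, 1, 2]


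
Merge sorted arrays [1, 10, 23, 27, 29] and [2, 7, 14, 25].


Compare heads, take smaller each step.
Merged: [1, 2, 7, 10, 14, 23, 25, 27, 29]


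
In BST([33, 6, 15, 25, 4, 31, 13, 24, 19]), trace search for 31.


BST root = 33
Search for 31: compare at each node
Path: [33, 6, 15, 25, 31]
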